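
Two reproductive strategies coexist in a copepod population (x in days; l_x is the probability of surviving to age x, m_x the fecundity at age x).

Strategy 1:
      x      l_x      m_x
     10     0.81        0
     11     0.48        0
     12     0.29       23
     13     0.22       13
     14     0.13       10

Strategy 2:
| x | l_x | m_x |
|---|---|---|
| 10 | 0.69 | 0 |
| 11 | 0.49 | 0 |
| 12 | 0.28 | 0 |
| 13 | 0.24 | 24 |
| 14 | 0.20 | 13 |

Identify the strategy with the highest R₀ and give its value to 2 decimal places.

Strategy 1: R₀ = 0.81×0 + 0.48×0 + 0.29×23 + 0.22×13 + 0.13×10 = 10.8300
Strategy 2: R₀ = 0.69×0 + 0.49×0 + 0.28×0 + 0.24×24 + 0.20×13 = 8.3600
Highest R₀: strategy 1 with 10.8300.

10.83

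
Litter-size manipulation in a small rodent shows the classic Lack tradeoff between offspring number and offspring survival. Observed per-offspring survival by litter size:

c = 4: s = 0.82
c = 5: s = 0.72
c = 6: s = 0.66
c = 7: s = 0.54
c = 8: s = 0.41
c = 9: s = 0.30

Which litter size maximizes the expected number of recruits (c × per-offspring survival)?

Expected recruits = c × s(c):
  c=4: 4 × 0.82 = 3.280
  c=5: 5 × 0.72 = 3.600
  c=6: 6 × 0.66 = 3.960
  c=7: 7 × 0.54 = 3.780
  c=8: 8 × 0.41 = 3.280
  c=9: 9 × 0.30 = 2.700
Maximum at c = 6 (3.960 recruits).

6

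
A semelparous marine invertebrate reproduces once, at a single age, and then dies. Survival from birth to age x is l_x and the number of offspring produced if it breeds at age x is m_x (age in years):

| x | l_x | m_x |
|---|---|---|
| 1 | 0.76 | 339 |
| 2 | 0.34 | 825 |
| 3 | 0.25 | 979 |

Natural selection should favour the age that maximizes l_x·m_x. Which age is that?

Expected offspring if breeding at age x = l_x × m_x:
  age 1: 0.76 × 339 = 257.640
  age 2: 0.34 × 825 = 280.500
  age 3: 0.25 × 979 = 244.750
Maximum at age 2 (280.500).

2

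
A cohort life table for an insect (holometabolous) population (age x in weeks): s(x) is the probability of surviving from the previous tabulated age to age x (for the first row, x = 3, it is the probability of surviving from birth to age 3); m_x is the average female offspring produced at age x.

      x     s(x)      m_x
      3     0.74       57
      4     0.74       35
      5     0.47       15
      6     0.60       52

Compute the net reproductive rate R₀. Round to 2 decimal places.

Survivorship from birth: l_x = s_3·s_4·…·s_x.
  l_3 = 0.74000
  l_4 = 0.54760
  l_5 = 0.25737
  l_6 = 0.15442
R₀ = Σ l_x m_x:
  age 3: 0.74000 × 57 = 42.1800
  age 4: 0.54760 × 35 = 19.1660
  age 5: 0.25737 × 15 = 3.8605
  age 6: 0.15442 × 52 = 8.0298
R₀ = 42.1800 + 19.1660 + 3.8605 + 8.0298 = 73.2364

73.24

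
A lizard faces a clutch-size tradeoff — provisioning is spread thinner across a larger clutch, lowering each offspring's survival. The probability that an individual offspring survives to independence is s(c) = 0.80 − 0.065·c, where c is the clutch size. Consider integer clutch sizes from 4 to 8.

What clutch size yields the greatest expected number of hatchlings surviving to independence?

Expected hatchlings surviving to independence = c × s(c):
  c=4: 4 × 0.540 = 2.160
  c=5: 5 × 0.475 = 2.375
  c=6: 6 × 0.410 = 2.460
  c=7: 7 × 0.345 = 2.415
  c=8: 8 × 0.280 = 2.240
Maximum at c = 6 (2.460 hatchlings surviving to independence).

6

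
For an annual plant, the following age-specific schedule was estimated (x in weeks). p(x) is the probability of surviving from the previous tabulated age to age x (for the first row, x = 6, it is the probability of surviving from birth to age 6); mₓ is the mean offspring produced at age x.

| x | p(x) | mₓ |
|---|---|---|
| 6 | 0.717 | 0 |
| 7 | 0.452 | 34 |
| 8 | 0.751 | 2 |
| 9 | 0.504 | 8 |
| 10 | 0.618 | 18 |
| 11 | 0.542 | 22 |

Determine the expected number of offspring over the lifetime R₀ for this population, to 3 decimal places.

14.755

Survivorship from birth: l_x = p_6·p_7·…·p_x.
  l_6 = 0.71700
  l_7 = 0.32408
  l_8 = 0.24339
  l_9 = 0.12267
  l_10 = 0.07581
  l_11 = 0.04109
R₀ = Σ l_x mₓ:
  age 6: 0.71700 × 0 = 0.0000
  age 7: 0.32408 × 34 = 11.0187
  age 8: 0.24339 × 2 = 0.4868
  age 9: 0.12267 × 8 = 0.9814
  age 10: 0.07581 × 18 = 1.3646
  age 11: 0.04109 × 22 = 0.9040
R₀ = 0.0000 + 11.0187 + 0.4868 + 0.9814 + 1.3646 + 0.9040 = 14.7554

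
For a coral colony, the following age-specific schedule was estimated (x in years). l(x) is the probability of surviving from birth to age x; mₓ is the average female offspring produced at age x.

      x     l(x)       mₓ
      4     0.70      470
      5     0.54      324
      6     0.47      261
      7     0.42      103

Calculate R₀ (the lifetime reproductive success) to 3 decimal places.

669.890

R₀ = Σ l(x) mₓ:
  age 4: 0.70 × 470 = 329.0000
  age 5: 0.54 × 324 = 174.9600
  age 6: 0.47 × 261 = 122.6700
  age 7: 0.42 × 103 = 43.2600
R₀ = 329.0000 + 174.9600 + 122.6700 + 43.2600 = 669.8900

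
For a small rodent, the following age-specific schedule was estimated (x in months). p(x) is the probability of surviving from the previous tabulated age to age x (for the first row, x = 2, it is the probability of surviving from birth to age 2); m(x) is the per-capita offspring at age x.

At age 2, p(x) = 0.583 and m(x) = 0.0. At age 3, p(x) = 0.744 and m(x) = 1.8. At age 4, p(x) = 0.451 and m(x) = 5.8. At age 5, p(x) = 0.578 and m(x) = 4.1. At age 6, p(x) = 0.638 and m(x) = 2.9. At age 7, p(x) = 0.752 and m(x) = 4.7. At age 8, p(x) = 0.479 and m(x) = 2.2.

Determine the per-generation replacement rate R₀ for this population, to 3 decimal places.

2.900

Survivorship from birth: l_x = p_2·p_3·…·p_x.
  l_2 = 0.58300
  l_3 = 0.43375
  l_4 = 0.19562
  l_5 = 0.11307
  l_6 = 0.07214
  l_7 = 0.05425
  l_8 = 0.02598
R₀ = Σ l_x m(x):
  age 2: 0.58300 × 0.0 = 0.0000
  age 3: 0.43375 × 1.8 = 0.7808
  age 4: 0.19562 × 5.8 = 1.1346
  age 5: 0.11307 × 4.1 = 0.4636
  age 6: 0.07214 × 2.9 = 0.2092
  age 7: 0.05425 × 4.7 = 0.2550
  age 8: 0.02598 × 2.2 = 0.0572
R₀ = 0.0000 + 0.7808 + 1.1346 + 0.4636 + 0.2092 + 0.2550 + 0.0572 = 2.9003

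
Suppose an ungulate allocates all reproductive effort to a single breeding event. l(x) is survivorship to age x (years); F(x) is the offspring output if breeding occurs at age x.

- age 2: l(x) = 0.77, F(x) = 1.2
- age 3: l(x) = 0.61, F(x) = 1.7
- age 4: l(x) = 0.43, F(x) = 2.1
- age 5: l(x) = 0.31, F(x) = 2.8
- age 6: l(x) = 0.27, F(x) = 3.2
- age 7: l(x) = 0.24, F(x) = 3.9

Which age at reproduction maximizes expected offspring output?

3

Expected offspring if breeding at age x = l(x) × F(x):
  age 2: 0.77 × 1.2 = 0.924
  age 3: 0.61 × 1.7 = 1.037
  age 4: 0.43 × 2.1 = 0.903
  age 5: 0.31 × 2.8 = 0.868
  age 6: 0.27 × 3.2 = 0.864
  age 7: 0.24 × 3.9 = 0.936
Maximum at age 3 (1.037).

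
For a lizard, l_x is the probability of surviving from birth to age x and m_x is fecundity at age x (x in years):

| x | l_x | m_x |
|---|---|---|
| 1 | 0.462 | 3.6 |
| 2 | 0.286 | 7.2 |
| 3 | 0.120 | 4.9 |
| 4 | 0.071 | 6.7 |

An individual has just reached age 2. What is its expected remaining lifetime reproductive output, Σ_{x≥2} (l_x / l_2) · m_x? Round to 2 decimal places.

l_2 = 0.286. Conditional survival from age 2 to x is l_x / l_2.
  x=2: (0.286/0.286) × 7.2 = 7.2000
  x=3: (0.120/0.286) × 4.9 = 2.0559
  x=4: (0.071/0.286) × 6.7 = 1.6633
Sum = 7.2000 + 2.0559 + 1.6633 = 10.9192

10.92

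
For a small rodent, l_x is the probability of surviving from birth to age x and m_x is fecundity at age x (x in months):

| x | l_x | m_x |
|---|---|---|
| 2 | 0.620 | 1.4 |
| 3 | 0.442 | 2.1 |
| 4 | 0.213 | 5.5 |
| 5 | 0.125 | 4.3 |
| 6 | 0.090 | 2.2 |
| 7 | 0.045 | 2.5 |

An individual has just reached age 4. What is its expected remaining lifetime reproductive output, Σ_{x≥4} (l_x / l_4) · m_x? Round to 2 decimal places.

9.48

l_4 = 0.213. Conditional survival from age 4 to x is l_x / l_4.
  x=4: (0.213/0.213) × 5.5 = 5.5000
  x=5: (0.125/0.213) × 4.3 = 2.5235
  x=6: (0.090/0.213) × 2.2 = 0.9296
  x=7: (0.045/0.213) × 2.5 = 0.5282
Sum = 5.5000 + 2.5235 + 0.9296 + 0.5282 = 9.4812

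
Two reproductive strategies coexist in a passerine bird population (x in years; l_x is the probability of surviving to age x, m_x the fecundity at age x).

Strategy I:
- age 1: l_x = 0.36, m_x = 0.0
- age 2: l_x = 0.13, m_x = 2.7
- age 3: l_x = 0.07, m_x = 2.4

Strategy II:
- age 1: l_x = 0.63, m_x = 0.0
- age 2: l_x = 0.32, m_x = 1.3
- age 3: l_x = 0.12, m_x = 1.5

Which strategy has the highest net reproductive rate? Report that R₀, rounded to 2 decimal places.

Strategy I: R₀ = 0.36×0.0 + 0.13×2.7 + 0.07×2.4 = 0.5190
Strategy II: R₀ = 0.63×0.0 + 0.32×1.3 + 0.12×1.5 = 0.5960
Highest R₀: strategy II with 0.5960.

0.60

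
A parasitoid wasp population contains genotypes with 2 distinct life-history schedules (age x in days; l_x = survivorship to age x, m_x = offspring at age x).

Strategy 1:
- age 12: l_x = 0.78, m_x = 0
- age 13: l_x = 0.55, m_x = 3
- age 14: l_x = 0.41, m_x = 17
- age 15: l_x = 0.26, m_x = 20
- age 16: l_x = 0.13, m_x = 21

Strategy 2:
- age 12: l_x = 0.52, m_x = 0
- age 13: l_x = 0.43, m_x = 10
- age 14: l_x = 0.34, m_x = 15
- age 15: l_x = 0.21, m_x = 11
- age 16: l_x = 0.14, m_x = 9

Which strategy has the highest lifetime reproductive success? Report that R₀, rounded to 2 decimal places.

16.55

Strategy 1: R₀ = 0.78×0 + 0.55×3 + 0.41×17 + 0.26×20 + 0.13×21 = 16.5500
Strategy 2: R₀ = 0.52×0 + 0.43×10 + 0.34×15 + 0.21×11 + 0.14×9 = 12.9700
Highest R₀: strategy 1 with 16.5500.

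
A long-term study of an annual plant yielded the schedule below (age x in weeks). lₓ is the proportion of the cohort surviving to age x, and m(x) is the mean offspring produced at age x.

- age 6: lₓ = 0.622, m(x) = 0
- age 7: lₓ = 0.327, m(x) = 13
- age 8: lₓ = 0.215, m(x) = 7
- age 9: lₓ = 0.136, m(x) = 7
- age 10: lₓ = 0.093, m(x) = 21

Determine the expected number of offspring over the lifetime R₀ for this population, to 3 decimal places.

8.661

R₀ = Σ lₓ m(x):
  age 6: 0.622 × 0 = 0.0000
  age 7: 0.327 × 13 = 4.2510
  age 8: 0.215 × 7 = 1.5050
  age 9: 0.136 × 7 = 0.9520
  age 10: 0.093 × 21 = 1.9530
R₀ = 0.0000 + 4.2510 + 1.5050 + 0.9520 + 1.9530 = 8.6610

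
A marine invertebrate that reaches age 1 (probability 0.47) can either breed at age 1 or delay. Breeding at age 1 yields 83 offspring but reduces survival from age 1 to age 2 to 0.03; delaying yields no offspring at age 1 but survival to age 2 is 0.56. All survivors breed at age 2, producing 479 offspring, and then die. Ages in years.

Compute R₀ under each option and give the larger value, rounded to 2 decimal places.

126.07

breed at age 1: R₀ = 0.47 × (83 + 0.03 × 479) = 0.47 × 97.3700 = 45.7639
delay to age 2: R₀ = 0.47 × (0.56 × 479) = 0.47 × 268.2400 = 126.0728
Higher: delay to age 2 (126.0728).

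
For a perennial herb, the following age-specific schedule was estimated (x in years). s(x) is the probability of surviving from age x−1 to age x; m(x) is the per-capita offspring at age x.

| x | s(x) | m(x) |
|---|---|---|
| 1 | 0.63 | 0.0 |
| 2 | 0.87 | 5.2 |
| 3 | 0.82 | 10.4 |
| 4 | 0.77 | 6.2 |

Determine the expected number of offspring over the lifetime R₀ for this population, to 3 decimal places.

9.670

Survivorship from birth: l_x = s_1·s_2·…·s_x.
  l_1 = 0.63000
  l_2 = 0.54810
  l_3 = 0.44944
  l_4 = 0.34607
R₀ = Σ l_x m(x):
  age 1: 0.63000 × 0.0 = 0.0000
  age 2: 0.54810 × 5.2 = 2.8501
  age 3: 0.44944 × 10.4 = 4.6742
  age 4: 0.34607 × 6.2 = 2.1456
R₀ = 0.0000 + 2.8501 + 4.6742 + 2.1456 = 9.6699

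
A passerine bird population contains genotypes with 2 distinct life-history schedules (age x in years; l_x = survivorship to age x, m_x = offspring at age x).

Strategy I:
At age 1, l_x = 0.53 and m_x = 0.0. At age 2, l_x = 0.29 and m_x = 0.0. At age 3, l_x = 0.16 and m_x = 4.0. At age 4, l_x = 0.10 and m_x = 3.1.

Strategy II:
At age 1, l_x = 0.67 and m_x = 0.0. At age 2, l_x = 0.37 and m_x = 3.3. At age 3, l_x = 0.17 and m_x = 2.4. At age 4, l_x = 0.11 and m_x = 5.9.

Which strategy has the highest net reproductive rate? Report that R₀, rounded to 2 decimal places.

Strategy I: R₀ = 0.53×0.0 + 0.29×0.0 + 0.16×4.0 + 0.10×3.1 = 0.9500
Strategy II: R₀ = 0.67×0.0 + 0.37×3.3 + 0.17×2.4 + 0.11×5.9 = 2.2780
Highest R₀: strategy II with 2.2780.

2.28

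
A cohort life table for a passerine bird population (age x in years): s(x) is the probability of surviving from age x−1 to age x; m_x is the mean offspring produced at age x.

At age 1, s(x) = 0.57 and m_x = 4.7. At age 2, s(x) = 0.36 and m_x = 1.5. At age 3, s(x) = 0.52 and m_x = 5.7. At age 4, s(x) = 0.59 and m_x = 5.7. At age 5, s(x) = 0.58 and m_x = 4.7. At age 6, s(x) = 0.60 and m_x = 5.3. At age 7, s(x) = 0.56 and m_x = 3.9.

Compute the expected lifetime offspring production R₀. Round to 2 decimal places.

4.29

Survivorship from birth: l_x = s_1·s_2·…·s_x.
  l_1 = 0.57000
  l_2 = 0.20520
  l_3 = 0.10670
  l_4 = 0.06296
  l_5 = 0.03651
  l_6 = 0.02191
  l_7 = 0.01227
R₀ = Σ l_x m_x:
  age 1: 0.57000 × 4.7 = 2.6790
  age 2: 0.20520 × 1.5 = 0.3078
  age 3: 0.10670 × 5.7 = 0.6082
  age 4: 0.06296 × 5.7 = 0.3589
  age 5: 0.03651 × 4.7 = 0.1716
  age 6: 0.02191 × 5.3 = 0.1161
  age 7: 0.01227 × 3.9 = 0.0479
R₀ = 2.6790 + 0.3078 + 0.6082 + 0.3589 + 0.1716 + 0.1161 + 0.0479 = 4.2894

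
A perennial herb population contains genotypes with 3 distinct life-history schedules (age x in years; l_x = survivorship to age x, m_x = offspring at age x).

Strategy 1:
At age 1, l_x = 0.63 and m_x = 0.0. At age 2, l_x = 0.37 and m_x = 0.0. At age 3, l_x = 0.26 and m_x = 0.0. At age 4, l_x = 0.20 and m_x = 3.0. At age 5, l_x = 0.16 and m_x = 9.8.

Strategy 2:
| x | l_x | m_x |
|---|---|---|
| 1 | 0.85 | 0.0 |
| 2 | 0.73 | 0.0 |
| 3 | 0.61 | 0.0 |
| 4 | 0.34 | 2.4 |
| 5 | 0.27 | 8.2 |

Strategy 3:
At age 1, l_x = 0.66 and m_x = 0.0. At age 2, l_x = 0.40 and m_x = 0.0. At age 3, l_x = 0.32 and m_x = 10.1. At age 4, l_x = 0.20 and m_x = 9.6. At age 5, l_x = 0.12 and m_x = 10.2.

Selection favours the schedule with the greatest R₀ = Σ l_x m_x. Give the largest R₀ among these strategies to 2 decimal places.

6.38

Strategy 1: R₀ = 0.63×0.0 + 0.37×0.0 + 0.26×0.0 + 0.20×3.0 + 0.16×9.8 = 2.1680
Strategy 2: R₀ = 0.85×0.0 + 0.73×0.0 + 0.61×0.0 + 0.34×2.4 + 0.27×8.2 = 3.0300
Strategy 3: R₀ = 0.66×0.0 + 0.40×0.0 + 0.32×10.1 + 0.20×9.6 + 0.12×10.2 = 6.3760
Highest R₀: strategy 3 with 6.3760.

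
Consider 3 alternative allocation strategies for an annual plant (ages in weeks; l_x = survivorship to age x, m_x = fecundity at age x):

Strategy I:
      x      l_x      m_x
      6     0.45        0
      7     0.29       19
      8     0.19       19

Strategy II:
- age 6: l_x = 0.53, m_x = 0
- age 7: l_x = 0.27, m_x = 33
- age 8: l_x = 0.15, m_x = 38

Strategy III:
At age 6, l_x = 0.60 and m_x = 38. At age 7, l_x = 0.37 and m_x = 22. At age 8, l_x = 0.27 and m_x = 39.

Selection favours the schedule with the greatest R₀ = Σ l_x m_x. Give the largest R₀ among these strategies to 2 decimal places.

41.47

Strategy I: R₀ = 0.45×0 + 0.29×19 + 0.19×19 = 9.1200
Strategy II: R₀ = 0.53×0 + 0.27×33 + 0.15×38 = 14.6100
Strategy III: R₀ = 0.60×38 + 0.37×22 + 0.27×39 = 41.4700
Highest R₀: strategy III with 41.4700.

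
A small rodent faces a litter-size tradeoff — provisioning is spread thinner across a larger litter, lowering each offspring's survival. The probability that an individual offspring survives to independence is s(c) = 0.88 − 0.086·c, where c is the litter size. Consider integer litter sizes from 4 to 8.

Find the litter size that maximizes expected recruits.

Expected recruits = c × s(c):
  c=4: 4 × 0.536 = 2.144
  c=5: 5 × 0.450 = 2.250
  c=6: 6 × 0.364 = 2.184
  c=7: 7 × 0.278 = 1.946
  c=8: 8 × 0.192 = 1.536
Maximum at c = 5 (2.250 recruits).

5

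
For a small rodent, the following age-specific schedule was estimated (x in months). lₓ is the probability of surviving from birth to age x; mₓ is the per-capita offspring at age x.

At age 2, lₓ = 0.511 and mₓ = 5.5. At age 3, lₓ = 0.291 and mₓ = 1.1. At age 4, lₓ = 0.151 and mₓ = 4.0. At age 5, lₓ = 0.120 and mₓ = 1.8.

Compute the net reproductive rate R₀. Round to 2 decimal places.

3.95

R₀ = Σ lₓ mₓ:
  age 2: 0.511 × 5.5 = 2.8105
  age 3: 0.291 × 1.1 = 0.3201
  age 4: 0.151 × 4.0 = 0.6040
  age 5: 0.120 × 1.8 = 0.2160
R₀ = 2.8105 + 0.3201 + 0.6040 + 0.2160 = 3.9506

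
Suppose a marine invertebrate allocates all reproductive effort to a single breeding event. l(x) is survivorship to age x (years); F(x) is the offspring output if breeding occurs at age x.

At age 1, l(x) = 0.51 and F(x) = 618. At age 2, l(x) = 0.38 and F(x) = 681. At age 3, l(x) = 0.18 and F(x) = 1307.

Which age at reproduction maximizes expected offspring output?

Expected offspring if breeding at age x = l(x) × F(x):
  age 1: 0.51 × 618 = 315.180
  age 2: 0.38 × 681 = 258.780
  age 3: 0.18 × 1307 = 235.260
Maximum at age 1 (315.180).

1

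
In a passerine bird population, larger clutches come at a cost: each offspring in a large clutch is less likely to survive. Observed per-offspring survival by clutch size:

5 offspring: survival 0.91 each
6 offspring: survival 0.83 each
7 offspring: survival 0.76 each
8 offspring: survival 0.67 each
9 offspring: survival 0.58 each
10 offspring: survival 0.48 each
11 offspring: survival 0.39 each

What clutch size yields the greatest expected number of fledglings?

8

Expected fledglings = c × s(c):
  c=5: 5 × 0.91 = 4.550
  c=6: 6 × 0.83 = 4.980
  c=7: 7 × 0.76 = 5.320
  c=8: 8 × 0.67 = 5.360
  c=9: 9 × 0.58 = 5.220
  c=10: 10 × 0.48 = 4.800
  c=11: 11 × 0.39 = 4.290
Maximum at c = 8 (5.360 fledglings).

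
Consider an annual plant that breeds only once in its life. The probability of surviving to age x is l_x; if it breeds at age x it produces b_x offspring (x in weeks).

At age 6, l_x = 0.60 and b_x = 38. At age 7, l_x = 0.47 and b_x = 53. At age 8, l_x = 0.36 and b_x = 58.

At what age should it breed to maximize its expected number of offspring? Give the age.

7

Expected offspring if breeding at age x = l_x × b_x:
  age 6: 0.60 × 38 = 22.800
  age 7: 0.47 × 53 = 24.910
  age 8: 0.36 × 58 = 20.880
Maximum at age 7 (24.910).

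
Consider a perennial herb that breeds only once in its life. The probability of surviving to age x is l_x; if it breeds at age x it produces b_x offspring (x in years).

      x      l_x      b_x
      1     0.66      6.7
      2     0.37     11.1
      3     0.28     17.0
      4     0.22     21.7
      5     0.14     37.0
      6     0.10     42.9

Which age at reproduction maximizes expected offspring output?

5

Expected offspring if breeding at age x = l_x × b_x:
  age 1: 0.66 × 6.7 = 4.422
  age 2: 0.37 × 11.1 = 4.107
  age 3: 0.28 × 17.0 = 4.760
  age 4: 0.22 × 21.7 = 4.774
  age 5: 0.14 × 37.0 = 5.180
  age 6: 0.10 × 42.9 = 4.290
Maximum at age 5 (5.180).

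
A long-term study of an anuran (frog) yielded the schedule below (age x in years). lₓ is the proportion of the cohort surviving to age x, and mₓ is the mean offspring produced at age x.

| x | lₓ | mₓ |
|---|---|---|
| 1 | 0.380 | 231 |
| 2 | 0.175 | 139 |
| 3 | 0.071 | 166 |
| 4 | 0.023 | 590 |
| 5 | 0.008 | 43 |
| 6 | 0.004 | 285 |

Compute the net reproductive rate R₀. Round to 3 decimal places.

138.945

R₀ = Σ lₓ mₓ:
  age 1: 0.380 × 231 = 87.7800
  age 2: 0.175 × 139 = 24.3250
  age 3: 0.071 × 166 = 11.7860
  age 4: 0.023 × 590 = 13.5700
  age 5: 0.008 × 43 = 0.3440
  age 6: 0.004 × 285 = 1.1400
R₀ = 87.7800 + 24.3250 + 11.7860 + 13.5700 + 0.3440 + 1.1400 = 138.9450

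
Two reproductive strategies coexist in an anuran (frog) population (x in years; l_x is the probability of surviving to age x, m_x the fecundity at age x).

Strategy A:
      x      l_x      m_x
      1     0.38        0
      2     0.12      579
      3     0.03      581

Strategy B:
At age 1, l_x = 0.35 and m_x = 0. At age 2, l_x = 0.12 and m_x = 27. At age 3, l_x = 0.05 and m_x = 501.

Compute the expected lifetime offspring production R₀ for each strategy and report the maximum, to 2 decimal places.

Strategy A: R₀ = 0.38×0 + 0.12×579 + 0.03×581 = 86.9100
Strategy B: R₀ = 0.35×0 + 0.12×27 + 0.05×501 = 28.2900
Highest R₀: strategy A with 86.9100.

86.91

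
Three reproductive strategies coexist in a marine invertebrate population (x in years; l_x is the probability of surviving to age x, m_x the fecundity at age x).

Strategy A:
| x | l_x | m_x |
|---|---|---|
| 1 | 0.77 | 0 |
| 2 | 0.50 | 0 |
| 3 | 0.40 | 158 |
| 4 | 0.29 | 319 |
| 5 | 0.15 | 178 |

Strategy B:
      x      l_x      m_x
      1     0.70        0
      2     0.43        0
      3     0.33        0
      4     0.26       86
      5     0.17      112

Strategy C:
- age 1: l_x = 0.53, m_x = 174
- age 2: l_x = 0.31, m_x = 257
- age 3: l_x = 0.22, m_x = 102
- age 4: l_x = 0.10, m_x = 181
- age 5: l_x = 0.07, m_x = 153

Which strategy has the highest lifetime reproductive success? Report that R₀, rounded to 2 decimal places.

223.14

Strategy A: R₀ = 0.77×0 + 0.50×0 + 0.40×158 + 0.29×319 + 0.15×178 = 182.4100
Strategy B: R₀ = 0.70×0 + 0.43×0 + 0.33×0 + 0.26×86 + 0.17×112 = 41.4000
Strategy C: R₀ = 0.53×174 + 0.31×257 + 0.22×102 + 0.10×181 + 0.07×153 = 223.1400
Highest R₀: strategy C with 223.1400.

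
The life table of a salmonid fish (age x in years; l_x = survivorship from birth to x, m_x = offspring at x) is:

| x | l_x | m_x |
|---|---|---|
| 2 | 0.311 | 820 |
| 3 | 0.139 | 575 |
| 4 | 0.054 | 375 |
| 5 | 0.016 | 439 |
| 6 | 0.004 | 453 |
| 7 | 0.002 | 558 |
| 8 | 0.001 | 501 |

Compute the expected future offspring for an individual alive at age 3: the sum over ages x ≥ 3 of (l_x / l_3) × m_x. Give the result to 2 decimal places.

795.88

l_3 = 0.139. Conditional survival from age 3 to x is l_x / l_3.
  x=3: (0.139/0.139) × 575 = 575.0000
  x=4: (0.054/0.139) × 375 = 145.6835
  x=5: (0.016/0.139) × 439 = 50.5324
  x=6: (0.004/0.139) × 453 = 13.0360
  x=7: (0.002/0.139) × 558 = 8.0288
  x=8: (0.001/0.139) × 501 = 3.6043
Sum = 575.0000 + 145.6835 + 50.5324 + 13.0360 + 8.0288 + 3.6043 = 795.8849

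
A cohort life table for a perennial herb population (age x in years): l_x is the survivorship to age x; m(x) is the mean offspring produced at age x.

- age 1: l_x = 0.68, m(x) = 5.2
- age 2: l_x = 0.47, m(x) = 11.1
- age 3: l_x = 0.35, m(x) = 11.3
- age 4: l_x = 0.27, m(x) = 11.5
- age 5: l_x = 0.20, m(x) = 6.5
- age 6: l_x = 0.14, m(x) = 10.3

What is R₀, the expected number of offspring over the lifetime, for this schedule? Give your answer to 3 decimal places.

R₀ = Σ l_x m(x):
  age 1: 0.68 × 5.2 = 3.5360
  age 2: 0.47 × 11.1 = 5.2170
  age 3: 0.35 × 11.3 = 3.9550
  age 4: 0.27 × 11.5 = 3.1050
  age 5: 0.20 × 6.5 = 1.3000
  age 6: 0.14 × 10.3 = 1.4420
R₀ = 3.5360 + 5.2170 + 3.9550 + 3.1050 + 1.3000 + 1.4420 = 18.5550

18.555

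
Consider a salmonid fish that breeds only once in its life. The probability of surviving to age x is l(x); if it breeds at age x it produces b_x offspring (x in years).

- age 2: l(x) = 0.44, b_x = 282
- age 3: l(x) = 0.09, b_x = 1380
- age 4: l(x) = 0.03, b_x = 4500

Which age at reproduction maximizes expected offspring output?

Expected offspring if breeding at age x = l(x) × b_x:
  age 2: 0.44 × 282 = 124.080
  age 3: 0.09 × 1380 = 124.200
  age 4: 0.03 × 4500 = 135.000
Maximum at age 4 (135.000).

4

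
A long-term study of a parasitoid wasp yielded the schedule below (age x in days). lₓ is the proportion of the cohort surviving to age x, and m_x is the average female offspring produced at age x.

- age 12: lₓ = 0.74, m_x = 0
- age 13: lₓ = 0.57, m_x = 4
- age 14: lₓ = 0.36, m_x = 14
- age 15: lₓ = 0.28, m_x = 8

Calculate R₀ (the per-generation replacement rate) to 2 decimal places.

R₀ = Σ lₓ m_x:
  age 12: 0.74 × 0 = 0.0000
  age 13: 0.57 × 4 = 2.2800
  age 14: 0.36 × 14 = 5.0400
  age 15: 0.28 × 8 = 2.2400
R₀ = 0.0000 + 2.2800 + 5.0400 + 2.2400 = 9.5600

9.56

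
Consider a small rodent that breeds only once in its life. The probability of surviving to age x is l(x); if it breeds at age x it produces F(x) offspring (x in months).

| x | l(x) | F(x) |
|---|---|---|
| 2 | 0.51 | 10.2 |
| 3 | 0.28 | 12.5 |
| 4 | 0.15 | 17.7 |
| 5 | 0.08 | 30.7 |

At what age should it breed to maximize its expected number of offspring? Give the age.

Expected offspring if breeding at age x = l(x) × F(x):
  age 2: 0.51 × 10.2 = 5.202
  age 3: 0.28 × 12.5 = 3.500
  age 4: 0.15 × 17.7 = 2.655
  age 5: 0.08 × 30.7 = 2.456
Maximum at age 2 (5.202).

2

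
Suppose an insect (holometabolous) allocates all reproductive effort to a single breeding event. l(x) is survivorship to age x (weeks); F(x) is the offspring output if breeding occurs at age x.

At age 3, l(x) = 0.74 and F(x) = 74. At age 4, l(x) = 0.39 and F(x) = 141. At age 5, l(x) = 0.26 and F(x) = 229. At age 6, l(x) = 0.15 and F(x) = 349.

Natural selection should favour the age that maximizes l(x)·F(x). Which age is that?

5

Expected offspring if breeding at age x = l(x) × F(x):
  age 3: 0.74 × 74 = 54.760
  age 4: 0.39 × 141 = 54.990
  age 5: 0.26 × 229 = 59.540
  age 6: 0.15 × 349 = 52.350
Maximum at age 5 (59.540).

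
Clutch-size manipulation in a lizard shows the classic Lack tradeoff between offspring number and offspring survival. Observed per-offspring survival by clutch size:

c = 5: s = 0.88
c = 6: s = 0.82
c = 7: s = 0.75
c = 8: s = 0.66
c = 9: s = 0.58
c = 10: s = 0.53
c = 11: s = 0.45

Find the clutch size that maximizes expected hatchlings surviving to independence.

Expected hatchlings surviving to independence = c × s(c):
  c=5: 5 × 0.88 = 4.400
  c=6: 6 × 0.82 = 4.920
  c=7: 7 × 0.75 = 5.250
  c=8: 8 × 0.66 = 5.280
  c=9: 9 × 0.58 = 5.220
  c=10: 10 × 0.53 = 5.300
  c=11: 11 × 0.45 = 4.950
Maximum at c = 10 (5.300 hatchlings surviving to independence).

10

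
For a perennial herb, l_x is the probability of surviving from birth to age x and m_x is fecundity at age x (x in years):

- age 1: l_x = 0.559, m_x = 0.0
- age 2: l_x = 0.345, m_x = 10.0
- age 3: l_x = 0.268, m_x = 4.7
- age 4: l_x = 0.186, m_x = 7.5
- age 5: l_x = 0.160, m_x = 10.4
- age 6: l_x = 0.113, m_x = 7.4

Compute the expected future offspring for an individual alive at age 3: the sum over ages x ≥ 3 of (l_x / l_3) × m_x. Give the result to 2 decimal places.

19.23

l_3 = 0.268. Conditional survival from age 3 to x is l_x / l_3.
  x=3: (0.268/0.268) × 4.7 = 4.7000
  x=4: (0.186/0.268) × 7.5 = 5.2052
  x=5: (0.160/0.268) × 10.4 = 6.2090
  x=6: (0.113/0.268) × 7.4 = 3.1201
Sum = 4.7000 + 5.2052 + 6.2090 + 3.1201 = 19.2343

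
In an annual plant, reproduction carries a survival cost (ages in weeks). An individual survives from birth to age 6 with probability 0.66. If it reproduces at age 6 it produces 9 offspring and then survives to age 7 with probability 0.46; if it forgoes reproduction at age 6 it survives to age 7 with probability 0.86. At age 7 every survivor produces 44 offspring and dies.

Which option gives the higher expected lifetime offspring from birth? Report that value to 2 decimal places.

24.97

breed at age 6: R₀ = 0.66 × (9 + 0.46 × 44) = 0.66 × 29.2400 = 19.2984
delay to age 7: R₀ = 0.66 × (0.86 × 44) = 0.66 × 37.8400 = 24.9744
Higher: delay to age 7 (24.9744).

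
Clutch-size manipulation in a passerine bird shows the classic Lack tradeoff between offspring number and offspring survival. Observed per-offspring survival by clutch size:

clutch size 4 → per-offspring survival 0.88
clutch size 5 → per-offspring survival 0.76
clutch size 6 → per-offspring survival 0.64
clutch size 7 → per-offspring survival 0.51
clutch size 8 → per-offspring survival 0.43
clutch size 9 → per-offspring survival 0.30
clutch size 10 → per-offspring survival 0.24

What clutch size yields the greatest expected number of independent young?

Expected independent young = c × s(c):
  c=4: 4 × 0.88 = 3.520
  c=5: 5 × 0.76 = 3.800
  c=6: 6 × 0.64 = 3.840
  c=7: 7 × 0.51 = 3.570
  c=8: 8 × 0.43 = 3.440
  c=9: 9 × 0.30 = 2.700
  c=10: 10 × 0.24 = 2.400
Maximum at c = 6 (3.840 independent young).

6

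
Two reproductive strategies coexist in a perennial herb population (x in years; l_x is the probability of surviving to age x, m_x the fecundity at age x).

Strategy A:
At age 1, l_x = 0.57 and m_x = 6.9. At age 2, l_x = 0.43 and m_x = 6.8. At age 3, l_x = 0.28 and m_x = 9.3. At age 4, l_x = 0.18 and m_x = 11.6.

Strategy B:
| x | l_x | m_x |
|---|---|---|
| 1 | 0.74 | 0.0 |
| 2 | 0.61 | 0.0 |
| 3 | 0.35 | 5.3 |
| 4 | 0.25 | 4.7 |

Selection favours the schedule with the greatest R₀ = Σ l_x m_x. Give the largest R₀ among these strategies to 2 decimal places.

Strategy A: R₀ = 0.57×6.9 + 0.43×6.8 + 0.28×9.3 + 0.18×11.6 = 11.5490
Strategy B: R₀ = 0.74×0.0 + 0.61×0.0 + 0.35×5.3 + 0.25×4.7 = 3.0300
Highest R₀: strategy A with 11.5490.

11.55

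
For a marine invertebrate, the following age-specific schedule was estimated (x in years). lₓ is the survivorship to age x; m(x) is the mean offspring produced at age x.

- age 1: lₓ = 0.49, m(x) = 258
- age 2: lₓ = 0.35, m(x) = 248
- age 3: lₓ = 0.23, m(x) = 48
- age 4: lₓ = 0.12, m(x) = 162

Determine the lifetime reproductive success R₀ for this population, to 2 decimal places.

R₀ = Σ lₓ m(x):
  age 1: 0.49 × 258 = 126.4200
  age 2: 0.35 × 248 = 86.8000
  age 3: 0.23 × 48 = 11.0400
  age 4: 0.12 × 162 = 19.4400
R₀ = 126.4200 + 86.8000 + 11.0400 + 19.4400 = 243.7000

243.70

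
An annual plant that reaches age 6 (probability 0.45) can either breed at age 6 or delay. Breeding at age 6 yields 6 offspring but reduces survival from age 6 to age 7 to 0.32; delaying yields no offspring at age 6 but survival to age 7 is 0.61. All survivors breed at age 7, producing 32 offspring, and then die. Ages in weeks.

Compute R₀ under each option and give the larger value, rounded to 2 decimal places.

8.78

breed at age 6: R₀ = 0.45 × (6 + 0.32 × 32) = 0.45 × 16.2400 = 7.3080
delay to age 7: R₀ = 0.45 × (0.61 × 32) = 0.45 × 19.5200 = 8.7840
Higher: delay to age 7 (8.7840).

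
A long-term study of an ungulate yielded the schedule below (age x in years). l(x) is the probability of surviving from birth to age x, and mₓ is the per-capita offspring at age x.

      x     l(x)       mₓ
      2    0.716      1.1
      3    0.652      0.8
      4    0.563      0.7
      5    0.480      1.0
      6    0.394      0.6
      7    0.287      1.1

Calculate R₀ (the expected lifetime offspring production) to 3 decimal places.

2.735

R₀ = Σ l(x) mₓ:
  age 2: 0.716 × 1.1 = 0.7876
  age 3: 0.652 × 0.8 = 0.5216
  age 4: 0.563 × 0.7 = 0.3941
  age 5: 0.480 × 1.0 = 0.4800
  age 6: 0.394 × 0.6 = 0.2364
  age 7: 0.287 × 1.1 = 0.3157
R₀ = 0.7876 + 0.5216 + 0.3941 + 0.4800 + 0.2364 + 0.3157 = 2.7354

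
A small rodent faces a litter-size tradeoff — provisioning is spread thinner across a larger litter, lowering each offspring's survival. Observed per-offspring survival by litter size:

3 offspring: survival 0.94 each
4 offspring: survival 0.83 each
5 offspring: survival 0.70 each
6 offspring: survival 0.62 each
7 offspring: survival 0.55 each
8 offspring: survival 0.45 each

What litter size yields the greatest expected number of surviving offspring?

Expected surviving offspring = c × s(c):
  c=3: 3 × 0.94 = 2.820
  c=4: 4 × 0.83 = 3.320
  c=5: 5 × 0.70 = 3.500
  c=6: 6 × 0.62 = 3.720
  c=7: 7 × 0.55 = 3.850
  c=8: 8 × 0.45 = 3.600
Maximum at c = 7 (3.850 surviving offspring).

7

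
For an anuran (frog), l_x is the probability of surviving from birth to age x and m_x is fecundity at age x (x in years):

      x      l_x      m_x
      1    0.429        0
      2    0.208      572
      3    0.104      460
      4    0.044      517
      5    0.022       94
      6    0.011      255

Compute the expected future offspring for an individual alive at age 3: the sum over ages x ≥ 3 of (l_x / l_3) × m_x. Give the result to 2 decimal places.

l_3 = 0.104. Conditional survival from age 3 to x is l_x / l_3.
  x=3: (0.104/0.104) × 460 = 460.0000
  x=4: (0.044/0.104) × 517 = 218.7308
  x=5: (0.022/0.104) × 94 = 19.8846
  x=6: (0.011/0.104) × 255 = 26.9712
Sum = 460.0000 + 218.7308 + 19.8846 + 26.9712 = 725.5865

725.59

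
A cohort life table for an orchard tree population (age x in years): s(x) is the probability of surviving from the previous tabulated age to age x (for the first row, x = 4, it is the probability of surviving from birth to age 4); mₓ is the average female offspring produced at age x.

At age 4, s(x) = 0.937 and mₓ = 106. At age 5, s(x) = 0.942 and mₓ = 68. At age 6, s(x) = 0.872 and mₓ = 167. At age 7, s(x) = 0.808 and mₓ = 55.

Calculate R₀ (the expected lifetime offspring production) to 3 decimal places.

Survivorship from birth: l_x = s_4·s_5·…·s_x.
  l_4 = 0.93700
  l_5 = 0.88265
  l_6 = 0.76967
  l_7 = 0.62190
R₀ = Σ l_x mₓ:
  age 4: 0.93700 × 106 = 99.3220
  age 5: 0.88265 × 68 = 60.0202
  age 6: 0.76967 × 167 = 128.5349
  age 7: 0.62190 × 55 = 34.2045
R₀ = 99.3220 + 60.0202 + 128.5349 + 34.2045 = 322.0816

322.082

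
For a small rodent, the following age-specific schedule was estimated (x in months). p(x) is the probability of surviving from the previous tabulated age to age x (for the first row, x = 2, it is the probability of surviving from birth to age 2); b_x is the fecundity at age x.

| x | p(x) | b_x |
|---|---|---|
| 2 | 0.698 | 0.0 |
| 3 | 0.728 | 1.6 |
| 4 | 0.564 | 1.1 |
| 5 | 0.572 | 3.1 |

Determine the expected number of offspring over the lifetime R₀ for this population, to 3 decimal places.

1.636

Survivorship from birth: l_x = p_2·p_3·…·p_x.
  l_2 = 0.69800
  l_3 = 0.50814
  l_4 = 0.28659
  l_5 = 0.16393
R₀ = Σ l_x b_x:
  age 2: 0.69800 × 0.0 = 0.0000
  age 3: 0.50814 × 1.6 = 0.8130
  age 4: 0.28659 × 1.1 = 0.3152
  age 5: 0.16393 × 3.1 = 0.5082
R₀ = 0.0000 + 0.8130 + 0.3152 + 0.5082 = 1.6365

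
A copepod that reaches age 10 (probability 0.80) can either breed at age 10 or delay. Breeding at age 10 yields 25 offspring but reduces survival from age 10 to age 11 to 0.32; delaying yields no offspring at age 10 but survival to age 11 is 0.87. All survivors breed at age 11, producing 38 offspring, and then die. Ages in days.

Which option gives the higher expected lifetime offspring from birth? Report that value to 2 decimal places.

breed at age 10: R₀ = 0.80 × (25 + 0.32 × 38) = 0.80 × 37.1600 = 29.7280
delay to age 11: R₀ = 0.80 × (0.87 × 38) = 0.80 × 33.0600 = 26.4480
Higher: breed at age 10 (29.7280).

29.73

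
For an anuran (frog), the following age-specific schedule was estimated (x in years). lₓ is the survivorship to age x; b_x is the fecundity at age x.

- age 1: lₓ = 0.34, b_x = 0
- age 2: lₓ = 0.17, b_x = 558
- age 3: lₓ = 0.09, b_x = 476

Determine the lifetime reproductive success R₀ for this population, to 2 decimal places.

137.70

R₀ = Σ lₓ b_x:
  age 1: 0.34 × 0 = 0.0000
  age 2: 0.17 × 558 = 94.8600
  age 3: 0.09 × 476 = 42.8400
R₀ = 0.0000 + 94.8600 + 42.8400 = 137.7000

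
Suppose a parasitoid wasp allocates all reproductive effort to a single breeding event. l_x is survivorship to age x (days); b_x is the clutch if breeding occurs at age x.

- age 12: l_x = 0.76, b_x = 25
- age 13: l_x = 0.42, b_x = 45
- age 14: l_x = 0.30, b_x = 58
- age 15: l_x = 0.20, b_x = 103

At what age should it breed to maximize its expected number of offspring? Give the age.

15

Expected offspring if breeding at age x = l_x × b_x:
  age 12: 0.76 × 25 = 19.000
  age 13: 0.42 × 45 = 18.900
  age 14: 0.30 × 58 = 17.400
  age 15: 0.20 × 103 = 20.600
Maximum at age 15 (20.600).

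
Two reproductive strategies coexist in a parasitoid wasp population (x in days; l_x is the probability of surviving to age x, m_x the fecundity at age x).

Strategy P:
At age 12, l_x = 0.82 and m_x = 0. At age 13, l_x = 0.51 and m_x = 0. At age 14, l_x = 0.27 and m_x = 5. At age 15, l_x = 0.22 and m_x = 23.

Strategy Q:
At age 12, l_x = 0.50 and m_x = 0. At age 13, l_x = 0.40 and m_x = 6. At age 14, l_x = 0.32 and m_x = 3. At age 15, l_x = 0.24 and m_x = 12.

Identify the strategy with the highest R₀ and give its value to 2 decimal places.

Strategy P: R₀ = 0.82×0 + 0.51×0 + 0.27×5 + 0.22×23 = 6.4100
Strategy Q: R₀ = 0.50×0 + 0.40×6 + 0.32×3 + 0.24×12 = 6.2400
Highest R₀: strategy P with 6.4100.

6.41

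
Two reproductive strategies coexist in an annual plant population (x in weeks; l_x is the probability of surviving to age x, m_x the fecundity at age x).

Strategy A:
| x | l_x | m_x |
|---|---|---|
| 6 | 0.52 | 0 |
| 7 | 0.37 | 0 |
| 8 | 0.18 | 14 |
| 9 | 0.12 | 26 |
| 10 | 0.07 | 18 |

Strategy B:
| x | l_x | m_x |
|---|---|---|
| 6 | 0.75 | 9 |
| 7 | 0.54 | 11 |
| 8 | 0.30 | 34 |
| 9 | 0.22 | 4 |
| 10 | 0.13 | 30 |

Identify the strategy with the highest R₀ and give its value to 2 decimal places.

27.67

Strategy A: R₀ = 0.52×0 + 0.37×0 + 0.18×14 + 0.12×26 + 0.07×18 = 6.9000
Strategy B: R₀ = 0.75×9 + 0.54×11 + 0.30×34 + 0.22×4 + 0.13×30 = 27.6700
Highest R₀: strategy B with 27.6700.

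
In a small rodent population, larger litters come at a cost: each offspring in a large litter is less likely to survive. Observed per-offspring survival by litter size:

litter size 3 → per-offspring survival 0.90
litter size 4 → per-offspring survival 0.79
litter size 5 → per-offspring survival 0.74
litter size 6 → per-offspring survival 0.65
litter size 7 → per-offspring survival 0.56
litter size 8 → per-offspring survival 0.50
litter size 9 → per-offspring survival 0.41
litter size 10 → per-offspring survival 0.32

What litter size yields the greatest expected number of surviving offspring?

8

Expected surviving offspring = c × s(c):
  c=3: 3 × 0.90 = 2.700
  c=4: 4 × 0.79 = 3.160
  c=5: 5 × 0.74 = 3.700
  c=6: 6 × 0.65 = 3.900
  c=7: 7 × 0.56 = 3.920
  c=8: 8 × 0.50 = 4.000
  c=9: 9 × 0.41 = 3.690
  c=10: 10 × 0.32 = 3.200
Maximum at c = 8 (4.000 surviving offspring).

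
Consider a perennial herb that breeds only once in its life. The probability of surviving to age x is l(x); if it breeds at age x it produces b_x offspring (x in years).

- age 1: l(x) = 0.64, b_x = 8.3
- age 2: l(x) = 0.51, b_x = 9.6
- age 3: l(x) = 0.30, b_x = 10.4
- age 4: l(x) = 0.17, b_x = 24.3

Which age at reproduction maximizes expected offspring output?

1

Expected offspring if breeding at age x = l(x) × b_x:
  age 1: 0.64 × 8.3 = 5.312
  age 2: 0.51 × 9.6 = 4.896
  age 3: 0.30 × 10.4 = 3.120
  age 4: 0.17 × 24.3 = 4.131
Maximum at age 1 (5.312).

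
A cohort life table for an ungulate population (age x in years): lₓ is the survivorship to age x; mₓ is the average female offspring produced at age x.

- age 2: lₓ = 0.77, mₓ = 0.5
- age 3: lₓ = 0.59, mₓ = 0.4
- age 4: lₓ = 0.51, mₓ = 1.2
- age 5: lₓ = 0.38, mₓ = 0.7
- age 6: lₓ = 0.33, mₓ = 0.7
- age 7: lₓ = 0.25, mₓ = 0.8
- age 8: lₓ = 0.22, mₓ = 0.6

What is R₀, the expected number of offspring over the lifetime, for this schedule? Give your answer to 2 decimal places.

R₀ = Σ lₓ mₓ:
  age 2: 0.77 × 0.5 = 0.3850
  age 3: 0.59 × 0.4 = 0.2360
  age 4: 0.51 × 1.2 = 0.6120
  age 5: 0.38 × 0.7 = 0.2660
  age 6: 0.33 × 0.7 = 0.2310
  age 7: 0.25 × 0.8 = 0.2000
  age 8: 0.22 × 0.6 = 0.1320
R₀ = 0.3850 + 0.2360 + 0.6120 + 0.2660 + 0.2310 + 0.2000 + 0.1320 = 2.0620

2.06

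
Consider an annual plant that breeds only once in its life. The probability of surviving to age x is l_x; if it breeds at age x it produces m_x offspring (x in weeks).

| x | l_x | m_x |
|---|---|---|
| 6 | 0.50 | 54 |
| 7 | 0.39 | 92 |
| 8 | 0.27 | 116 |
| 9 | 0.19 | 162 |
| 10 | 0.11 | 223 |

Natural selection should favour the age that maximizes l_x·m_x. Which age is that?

7

Expected offspring if breeding at age x = l_x × m_x:
  age 6: 0.50 × 54 = 27.000
  age 7: 0.39 × 92 = 35.880
  age 8: 0.27 × 116 = 31.320
  age 9: 0.19 × 162 = 30.780
  age 10: 0.11 × 223 = 24.530
Maximum at age 7 (35.880).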